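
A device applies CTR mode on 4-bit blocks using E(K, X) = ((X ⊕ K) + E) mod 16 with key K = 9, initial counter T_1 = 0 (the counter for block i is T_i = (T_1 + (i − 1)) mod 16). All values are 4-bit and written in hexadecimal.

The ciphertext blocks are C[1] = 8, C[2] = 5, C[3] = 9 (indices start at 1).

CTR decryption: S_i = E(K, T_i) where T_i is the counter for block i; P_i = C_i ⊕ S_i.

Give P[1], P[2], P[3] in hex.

P[1] = F, P[2] = 3, P[3] = 0

P[1]: T = 0, S = E(K, T) = 7; 8 ⊕ 7 = F.
P[2]: T = 1, S = E(K, T) = 6; 5 ⊕ 6 = 3.
P[3]: T = 2, S = E(K, T) = 9; 9 ⊕ 9 = 0.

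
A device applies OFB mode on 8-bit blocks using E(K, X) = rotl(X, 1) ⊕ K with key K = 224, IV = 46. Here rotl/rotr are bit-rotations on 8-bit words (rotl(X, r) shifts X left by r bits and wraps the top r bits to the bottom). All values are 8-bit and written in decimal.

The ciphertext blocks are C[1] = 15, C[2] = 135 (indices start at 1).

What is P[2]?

P[2] = 30

OFB decryption: S_i = E(K, S_{i−1}) with S_{0} = IV; P_i = C_i ⊕ S_i.
P[1]: S = E(K, 46) = 188; 15 ⊕ 188 = 179.
P[2]: S = E(K, 188) = 153; 135 ⊕ 153 = 30.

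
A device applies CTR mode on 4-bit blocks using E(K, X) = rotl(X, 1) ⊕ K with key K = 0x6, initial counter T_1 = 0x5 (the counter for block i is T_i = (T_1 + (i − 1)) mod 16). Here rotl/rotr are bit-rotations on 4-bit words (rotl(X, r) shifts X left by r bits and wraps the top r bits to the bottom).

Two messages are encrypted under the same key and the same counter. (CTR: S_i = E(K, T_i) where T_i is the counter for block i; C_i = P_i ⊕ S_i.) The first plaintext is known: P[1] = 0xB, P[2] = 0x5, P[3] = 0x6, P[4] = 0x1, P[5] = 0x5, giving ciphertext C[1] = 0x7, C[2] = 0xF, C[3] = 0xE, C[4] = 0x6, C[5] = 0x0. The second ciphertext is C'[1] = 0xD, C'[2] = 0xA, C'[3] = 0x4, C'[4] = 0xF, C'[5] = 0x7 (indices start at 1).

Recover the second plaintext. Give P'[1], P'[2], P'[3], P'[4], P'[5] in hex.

In CTR with a reused counter, both messages share the same keystream S_i, so C_i ⊕ C'_i = P_i ⊕ P'_i and thus P'_i = P_i ⊕ C_i ⊕ C'_i.
P'[1]: 0xB ⊕ 0x7 ⊕ 0xD = 0x1.
P'[2]: 0x5 ⊕ 0xF ⊕ 0xA = 0x0.
P'[3]: 0x6 ⊕ 0xE ⊕ 0x4 = 0xC.
P'[4]: 0x1 ⊕ 0x6 ⊕ 0xF = 0x8.
P'[5]: 0x5 ⊕ 0x0 ⊕ 0x7 = 0x2.

P'[1] = 0x1, P'[2] = 0x0, P'[3] = 0xC, P'[4] = 0x8, P'[5] = 0x2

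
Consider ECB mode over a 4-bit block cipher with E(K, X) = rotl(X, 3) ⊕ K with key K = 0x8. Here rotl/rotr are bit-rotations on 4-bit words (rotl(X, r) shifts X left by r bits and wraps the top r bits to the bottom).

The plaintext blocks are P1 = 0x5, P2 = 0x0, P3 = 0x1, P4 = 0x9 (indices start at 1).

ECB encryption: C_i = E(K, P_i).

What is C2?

C2: E(K, 0x0) = 0x8.

C2 = 0x8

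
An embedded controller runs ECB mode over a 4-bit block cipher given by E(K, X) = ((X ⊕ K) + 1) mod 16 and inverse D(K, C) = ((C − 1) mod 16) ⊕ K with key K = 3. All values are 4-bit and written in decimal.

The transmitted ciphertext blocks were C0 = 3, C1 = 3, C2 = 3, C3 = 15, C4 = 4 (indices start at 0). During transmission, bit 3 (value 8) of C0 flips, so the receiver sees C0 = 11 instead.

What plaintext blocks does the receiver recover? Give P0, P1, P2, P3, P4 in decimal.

P0 = 9, P1 = 1, P2 = 1, P3 = 13, P4 = 0

ECB decryption: P_i = D(K, C_i).
Only C0 changed, to 11. In ECB, a change in C_i affects only P_i. Decrypting the received ciphertext:
P0: D(K, 11) = 9.
P1: D(K, 3) = 1.
P2: D(K, 3) = 1.
P3: D(K, 15) = 13.
P4: D(K, 4) = 0.
Blocks that differ from the original plaintext: P0.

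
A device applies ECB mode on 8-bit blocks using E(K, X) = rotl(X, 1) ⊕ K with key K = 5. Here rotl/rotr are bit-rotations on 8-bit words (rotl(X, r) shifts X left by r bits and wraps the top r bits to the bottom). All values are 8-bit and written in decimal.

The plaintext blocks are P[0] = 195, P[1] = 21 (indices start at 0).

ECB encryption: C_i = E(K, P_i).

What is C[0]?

C[0]: E(K, 195) = 130.

C[0] = 130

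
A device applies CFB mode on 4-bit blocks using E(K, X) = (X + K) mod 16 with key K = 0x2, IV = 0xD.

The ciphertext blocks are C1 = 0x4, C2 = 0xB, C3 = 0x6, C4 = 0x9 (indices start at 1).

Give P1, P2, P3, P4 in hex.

CFB decryption: P_i = C_i ⊕ E(K, C_{i−1}), with C_{0} = IV.
P1: E(K, 0xD) = 0xF; 0x4 ⊕ 0xF = 0xB.
P2: E(K, 0x4) = 0x6; 0xB ⊕ 0x6 = 0xD.
P3: E(K, 0xB) = 0xD; 0x6 ⊕ 0xD = 0xB.
P4: E(K, 0x6) = 0x8; 0x9 ⊕ 0x8 = 0x1.

P1 = 0xB, P2 = 0xD, P3 = 0xB, P4 = 0x1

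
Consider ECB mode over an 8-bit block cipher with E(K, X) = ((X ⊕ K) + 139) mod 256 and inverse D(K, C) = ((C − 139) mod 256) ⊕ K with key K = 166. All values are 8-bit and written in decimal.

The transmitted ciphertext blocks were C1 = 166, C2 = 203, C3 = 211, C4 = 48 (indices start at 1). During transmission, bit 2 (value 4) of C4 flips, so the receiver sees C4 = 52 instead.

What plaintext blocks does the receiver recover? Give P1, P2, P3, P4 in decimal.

ECB decryption: P_i = D(K, C_i).
Only C4 changed, to 52. In ECB, a change in C_i affects only P_i. Decrypting the received ciphertext:
P1: D(K, 166) = 189.
P2: D(K, 203) = 230.
P3: D(K, 211) = 238.
P4: D(K, 52) = 15.
Blocks that differ from the original plaintext: P4.

P1 = 189, P2 = 230, P3 = 238, P4 = 15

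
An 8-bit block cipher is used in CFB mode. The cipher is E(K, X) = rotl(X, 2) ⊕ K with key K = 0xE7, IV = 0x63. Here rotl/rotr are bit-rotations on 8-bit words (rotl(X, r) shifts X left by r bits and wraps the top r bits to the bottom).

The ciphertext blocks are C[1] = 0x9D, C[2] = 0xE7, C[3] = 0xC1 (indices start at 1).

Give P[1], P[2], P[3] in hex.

P[1] = 0xF7, P[2] = 0x76, P[3] = 0xB9

CFB decryption: P_i = C_i ⊕ E(K, C_{i−1}), with C_{0} = IV.
P[1]: E(K, 0x63) = 0x6A; 0x9D ⊕ 0x6A = 0xF7.
P[2]: E(K, 0x9D) = 0x91; 0xE7 ⊕ 0x91 = 0x76.
P[3]: E(K, 0xE7) = 0x78; 0xC1 ⊕ 0x78 = 0xB9.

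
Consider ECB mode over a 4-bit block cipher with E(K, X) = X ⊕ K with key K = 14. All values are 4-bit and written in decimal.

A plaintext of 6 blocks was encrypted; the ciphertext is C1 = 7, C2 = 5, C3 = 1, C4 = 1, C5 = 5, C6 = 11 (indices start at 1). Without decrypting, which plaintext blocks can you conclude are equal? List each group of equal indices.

ECB encrypts each block independently with the same key, so equal ciphertext blocks imply equal plaintext blocks.
C2 = C5 = 5, so P2 = P5.
C3 = C4 = 1, so P3 = P4.

P2 = P5; P3 = P4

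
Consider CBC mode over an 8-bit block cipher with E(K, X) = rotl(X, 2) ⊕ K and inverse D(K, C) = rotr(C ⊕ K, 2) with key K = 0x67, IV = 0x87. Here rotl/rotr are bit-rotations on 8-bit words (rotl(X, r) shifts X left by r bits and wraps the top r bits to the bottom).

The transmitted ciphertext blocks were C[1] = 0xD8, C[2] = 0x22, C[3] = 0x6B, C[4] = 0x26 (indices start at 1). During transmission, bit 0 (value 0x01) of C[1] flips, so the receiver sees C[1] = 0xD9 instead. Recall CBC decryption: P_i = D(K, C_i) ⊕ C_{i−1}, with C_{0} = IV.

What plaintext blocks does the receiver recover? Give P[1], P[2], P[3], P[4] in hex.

P[1] = 0x28, P[2] = 0x88, P[3] = 0x21, P[4] = 0x3B

Only C[1] changed, to 0xD9. In CBC, a change in C_i garbles P_i and flips the same bit in P_{i+1}. Decrypting the received ciphertext:
P[1]: D(K, 0xD9) = 0xAF; 0xAF ⊕ 0x87 = 0x28.
P[2]: D(K, 0x22) = 0x51; 0x51 ⊕ 0xD9 = 0x88.
P[3]: D(K, 0x6B) = 0x03; 0x03 ⊕ 0x22 = 0x21.
P[4]: D(K, 0x26) = 0x50; 0x50 ⊕ 0x6B = 0x3B.
Blocks that differ from the original plaintext: P[1], P[2].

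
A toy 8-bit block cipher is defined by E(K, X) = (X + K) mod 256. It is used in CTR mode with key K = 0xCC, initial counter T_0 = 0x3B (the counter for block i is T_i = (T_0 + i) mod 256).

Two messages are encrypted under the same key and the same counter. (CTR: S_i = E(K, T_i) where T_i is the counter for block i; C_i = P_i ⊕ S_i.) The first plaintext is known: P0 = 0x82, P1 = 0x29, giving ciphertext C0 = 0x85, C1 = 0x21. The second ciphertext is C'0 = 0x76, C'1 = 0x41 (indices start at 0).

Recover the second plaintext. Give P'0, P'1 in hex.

P'0 = 0x71, P'1 = 0x49

In CTR with a reused counter, both messages share the same keystream S_i, so C_i ⊕ C'_i = P_i ⊕ P'_i and thus P'_i = P_i ⊕ C_i ⊕ C'_i.
P'0: 0x82 ⊕ 0x85 ⊕ 0x76 = 0x71.
P'1: 0x29 ⊕ 0x21 ⊕ 0x41 = 0x49.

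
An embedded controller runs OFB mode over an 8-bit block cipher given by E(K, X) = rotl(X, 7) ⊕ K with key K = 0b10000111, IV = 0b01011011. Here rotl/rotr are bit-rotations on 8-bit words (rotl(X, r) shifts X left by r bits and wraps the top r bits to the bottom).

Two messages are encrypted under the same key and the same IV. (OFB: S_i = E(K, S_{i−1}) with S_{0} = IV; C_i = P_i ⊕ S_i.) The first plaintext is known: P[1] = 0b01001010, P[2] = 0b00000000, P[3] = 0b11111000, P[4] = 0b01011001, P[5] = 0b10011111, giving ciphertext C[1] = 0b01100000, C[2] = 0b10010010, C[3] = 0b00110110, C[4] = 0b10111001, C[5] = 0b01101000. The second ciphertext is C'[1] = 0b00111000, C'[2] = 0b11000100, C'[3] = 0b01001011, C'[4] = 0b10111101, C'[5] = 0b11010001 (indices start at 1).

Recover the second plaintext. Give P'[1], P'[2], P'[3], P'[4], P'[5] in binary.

In OFB with a reused IV, both messages share the same keystream S_i, so C_i ⊕ C'_i = P_i ⊕ P'_i and thus P'_i = P_i ⊕ C_i ⊕ C'_i.
P'[1]: 0b01001010 ⊕ 0b01100000 ⊕ 0b00111000 = 0b00010010.
P'[2]: 0b00000000 ⊕ 0b10010010 ⊕ 0b11000100 = 0b01010110.
P'[3]: 0b11111000 ⊕ 0b00110110 ⊕ 0b01001011 = 0b10000101.
P'[4]: 0b01011001 ⊕ 0b10111001 ⊕ 0b10111101 = 0b01011101.
P'[5]: 0b10011111 ⊕ 0b01101000 ⊕ 0b11010001 = 0b00100110.

P'[1] = 0b00010010, P'[2] = 0b01010110, P'[3] = 0b10000101, P'[4] = 0b01011101, P'[5] = 0b00100110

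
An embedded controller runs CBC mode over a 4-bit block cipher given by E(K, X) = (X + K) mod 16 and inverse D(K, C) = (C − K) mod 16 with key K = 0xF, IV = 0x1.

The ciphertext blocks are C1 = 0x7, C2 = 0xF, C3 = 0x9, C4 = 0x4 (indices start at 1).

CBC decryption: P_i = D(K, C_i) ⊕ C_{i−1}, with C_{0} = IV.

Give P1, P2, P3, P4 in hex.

P1: D(K, 0x7) = 0x8; 0x8 ⊕ 0x1 = 0x9.
P2: D(K, 0xF) = 0x0; 0x0 ⊕ 0x7 = 0x7.
P3: D(K, 0x9) = 0xA; 0xA ⊕ 0xF = 0x5.
P4: D(K, 0x4) = 0x5; 0x5 ⊕ 0x9 = 0xC.

P1 = 0x9, P2 = 0x7, P3 = 0x5, P4 = 0xC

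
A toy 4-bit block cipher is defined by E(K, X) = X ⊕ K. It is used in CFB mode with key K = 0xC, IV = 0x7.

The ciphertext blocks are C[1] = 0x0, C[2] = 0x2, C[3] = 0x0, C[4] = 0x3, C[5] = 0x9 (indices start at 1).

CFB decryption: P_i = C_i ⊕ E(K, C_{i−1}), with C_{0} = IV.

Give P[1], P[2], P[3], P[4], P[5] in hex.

P[1]: E(K, 0x7) = 0xB; 0x0 ⊕ 0xB = 0xB.
P[2]: E(K, 0x0) = 0xC; 0x2 ⊕ 0xC = 0xE.
P[3]: E(K, 0x2) = 0xE; 0x0 ⊕ 0xE = 0xE.
P[4]: E(K, 0x0) = 0xC; 0x3 ⊕ 0xC = 0xF.
P[5]: E(K, 0x3) = 0xF; 0x9 ⊕ 0xF = 0x6.

P[1] = 0xB, P[2] = 0xE, P[3] = 0xE, P[4] = 0xF, P[5] = 0x6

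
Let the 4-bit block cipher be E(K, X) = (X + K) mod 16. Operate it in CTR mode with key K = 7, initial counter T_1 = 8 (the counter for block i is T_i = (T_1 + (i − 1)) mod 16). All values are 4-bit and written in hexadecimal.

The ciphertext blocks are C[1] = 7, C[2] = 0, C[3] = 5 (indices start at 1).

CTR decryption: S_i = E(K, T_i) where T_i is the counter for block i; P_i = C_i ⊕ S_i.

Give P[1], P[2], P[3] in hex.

P[1] = 8, P[2] = 0, P[3] = 4

P[1]: T = 8, S = E(K, T) = F; 7 ⊕ F = 8.
P[2]: T = 9, S = E(K, T) = 0; 0 ⊕ 0 = 0.
P[3]: T = A, S = E(K, T) = 1; 5 ⊕ 1 = 4.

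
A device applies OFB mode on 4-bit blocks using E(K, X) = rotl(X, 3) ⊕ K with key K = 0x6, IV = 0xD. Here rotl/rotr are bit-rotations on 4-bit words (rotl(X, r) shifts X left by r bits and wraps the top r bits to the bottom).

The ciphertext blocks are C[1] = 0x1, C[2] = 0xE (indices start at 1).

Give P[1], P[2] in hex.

P[1] = 0x9, P[2] = 0xC

OFB decryption: S_i = E(K, S_{i−1}) with S_{0} = IV; P_i = C_i ⊕ S_i.
P[1]: S = E(K, 0xD) = 0x8; 0x1 ⊕ 0x8 = 0x9.
P[2]: S = E(K, 0x8) = 0x2; 0xE ⊕ 0x2 = 0xC.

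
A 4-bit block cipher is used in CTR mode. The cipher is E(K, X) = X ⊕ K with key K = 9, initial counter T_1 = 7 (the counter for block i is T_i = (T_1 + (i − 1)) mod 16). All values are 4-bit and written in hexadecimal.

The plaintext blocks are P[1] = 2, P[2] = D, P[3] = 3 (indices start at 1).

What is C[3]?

C[3] = 3

CTR encryption: S_i = E(K, T_i) where T_i is the counter for block i; C_i = P_i ⊕ S_i.
C[1]: T = 7, S = E(K, T) = E; 2 ⊕ E = C.
C[2]: T = 8, S = E(K, T) = 1; D ⊕ 1 = C.
C[3]: T = 9, S = E(K, T) = 0; 3 ⊕ 0 = 3.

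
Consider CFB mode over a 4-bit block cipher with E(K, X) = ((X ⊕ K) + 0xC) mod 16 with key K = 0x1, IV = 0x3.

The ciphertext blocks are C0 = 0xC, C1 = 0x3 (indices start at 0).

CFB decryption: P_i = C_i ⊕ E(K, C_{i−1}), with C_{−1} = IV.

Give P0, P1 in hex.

P0 = 0x2, P1 = 0xA

P0: E(K, 0x3) = 0xE; 0xC ⊕ 0xE = 0x2.
P1: E(K, 0xC) = 0x9; 0x3 ⊕ 0x9 = 0xA.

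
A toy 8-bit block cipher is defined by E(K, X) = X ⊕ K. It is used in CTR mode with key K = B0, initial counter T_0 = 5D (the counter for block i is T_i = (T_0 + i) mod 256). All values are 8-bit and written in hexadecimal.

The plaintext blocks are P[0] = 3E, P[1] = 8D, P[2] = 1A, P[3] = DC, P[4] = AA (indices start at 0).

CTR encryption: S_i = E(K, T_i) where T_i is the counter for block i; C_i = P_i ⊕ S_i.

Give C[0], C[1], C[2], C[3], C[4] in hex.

C[0] = D3, C[1] = 63, C[2] = F5, C[3] = 0C, C[4] = 7B

C[0]: T = 5D, S = E(K, T) = ED; 3E ⊕ ED = D3.
C[1]: T = 5E, S = E(K, T) = EE; 8D ⊕ EE = 63.
C[2]: T = 5F, S = E(K, T) = EF; 1A ⊕ EF = F5.
C[3]: T = 60, S = E(K, T) = D0; DC ⊕ D0 = 0C.
C[4]: T = 61, S = E(K, T) = D1; AA ⊕ D1 = 7B.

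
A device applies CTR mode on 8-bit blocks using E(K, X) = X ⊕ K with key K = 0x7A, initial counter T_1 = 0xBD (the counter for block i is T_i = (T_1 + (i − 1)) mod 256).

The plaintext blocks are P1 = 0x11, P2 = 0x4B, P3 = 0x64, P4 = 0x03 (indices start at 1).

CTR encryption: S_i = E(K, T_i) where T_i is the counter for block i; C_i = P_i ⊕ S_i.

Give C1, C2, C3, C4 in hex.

C1: T = 0xBD, S = E(K, T) = 0xC7; 0x11 ⊕ 0xC7 = 0xD6.
C2: T = 0xBE, S = E(K, T) = 0xC4; 0x4B ⊕ 0xC4 = 0x8F.
C3: T = 0xBF, S = E(K, T) = 0xC5; 0x64 ⊕ 0xC5 = 0xA1.
C4: T = 0xC0, S = E(K, T) = 0xBA; 0x03 ⊕ 0xBA = 0xB9.

C1 = 0xD6, C2 = 0x8F, C3 = 0xA1, C4 = 0xB9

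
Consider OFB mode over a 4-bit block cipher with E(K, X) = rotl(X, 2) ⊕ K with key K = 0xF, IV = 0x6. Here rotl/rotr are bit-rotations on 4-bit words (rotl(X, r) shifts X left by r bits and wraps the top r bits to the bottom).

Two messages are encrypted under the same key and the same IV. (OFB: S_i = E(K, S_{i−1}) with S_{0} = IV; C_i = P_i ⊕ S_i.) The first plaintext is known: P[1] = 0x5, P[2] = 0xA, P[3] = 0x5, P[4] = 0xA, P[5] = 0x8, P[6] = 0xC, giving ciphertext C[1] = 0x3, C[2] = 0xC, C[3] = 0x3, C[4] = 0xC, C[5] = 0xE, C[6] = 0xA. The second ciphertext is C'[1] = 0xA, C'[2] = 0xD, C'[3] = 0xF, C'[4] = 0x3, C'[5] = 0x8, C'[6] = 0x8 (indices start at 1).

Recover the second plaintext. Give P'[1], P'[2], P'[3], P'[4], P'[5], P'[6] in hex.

In OFB with a reused IV, both messages share the same keystream S_i, so C_i ⊕ C'_i = P_i ⊕ P'_i and thus P'_i = P_i ⊕ C_i ⊕ C'_i.
P'[1]: 0x5 ⊕ 0x3 ⊕ 0xA = 0xC.
P'[2]: 0xA ⊕ 0xC ⊕ 0xD = 0xB.
P'[3]: 0x5 ⊕ 0x3 ⊕ 0xF = 0x9.
P'[4]: 0xA ⊕ 0xC ⊕ 0x3 = 0x5.
P'[5]: 0x8 ⊕ 0xE ⊕ 0x8 = 0xE.
P'[6]: 0xC ⊕ 0xA ⊕ 0x8 = 0xE.

P'[1] = 0xC, P'[2] = 0xB, P'[3] = 0x9, P'[4] = 0x5, P'[5] = 0xE, P'[6] = 0xE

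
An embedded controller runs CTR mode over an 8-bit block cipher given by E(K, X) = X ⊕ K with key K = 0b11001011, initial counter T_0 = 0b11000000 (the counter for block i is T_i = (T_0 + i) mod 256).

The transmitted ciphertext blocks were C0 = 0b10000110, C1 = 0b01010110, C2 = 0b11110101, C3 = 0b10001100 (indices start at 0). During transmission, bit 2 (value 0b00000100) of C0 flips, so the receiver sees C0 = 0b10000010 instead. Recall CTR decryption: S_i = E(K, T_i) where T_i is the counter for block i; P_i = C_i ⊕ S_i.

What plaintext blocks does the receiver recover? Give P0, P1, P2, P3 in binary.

Only C0 changed, to 0b10000010. In CTR, a change in C_i flips the same bit in P_i only; the keystream is unaffected. Decrypting the received ciphertext:
P0: T = 0b11000000, S = E(K, T) = 0b00001011; 0b10000010 ⊕ 0b00001011 = 0b10001001.
P1: T = 0b11000001, S = E(K, T) = 0b00001010; 0b01010110 ⊕ 0b00001010 = 0b01011100.
P2: T = 0b11000010, S = E(K, T) = 0b00001001; 0b11110101 ⊕ 0b00001001 = 0b11111100.
P3: T = 0b11000011, S = E(K, T) = 0b00001000; 0b10001100 ⊕ 0b00001000 = 0b10000100.
Blocks that differ from the original plaintext: P0.

P0 = 0b10001001, P1 = 0b01011100, P2 = 0b11111100, P3 = 0b10000100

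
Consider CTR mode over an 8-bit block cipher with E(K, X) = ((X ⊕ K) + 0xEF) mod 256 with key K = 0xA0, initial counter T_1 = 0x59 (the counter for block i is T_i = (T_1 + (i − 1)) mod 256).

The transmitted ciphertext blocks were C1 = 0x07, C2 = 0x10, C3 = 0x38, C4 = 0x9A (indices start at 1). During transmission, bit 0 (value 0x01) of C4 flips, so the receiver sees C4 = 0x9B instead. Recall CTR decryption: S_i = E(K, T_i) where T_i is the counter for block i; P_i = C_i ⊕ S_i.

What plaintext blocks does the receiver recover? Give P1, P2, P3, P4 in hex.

Only C4 changed, to 0x9B. In CTR, a change in C_i flips the same bit in P_i only; the keystream is unaffected. Decrypting the received ciphertext:
P1: T = 0x59, S = E(K, T) = 0xE8; 0x07 ⊕ 0xE8 = 0xEF.
P2: T = 0x5A, S = E(K, T) = 0xE9; 0x10 ⊕ 0xE9 = 0xF9.
P3: T = 0x5B, S = E(K, T) = 0xEA; 0x38 ⊕ 0xEA = 0xD2.
P4: T = 0x5C, S = E(K, T) = 0xEB; 0x9B ⊕ 0xEB = 0x70.
Blocks that differ from the original plaintext: P4.

P1 = 0xEF, P2 = 0xF9, P3 = 0xD2, P4 = 0x70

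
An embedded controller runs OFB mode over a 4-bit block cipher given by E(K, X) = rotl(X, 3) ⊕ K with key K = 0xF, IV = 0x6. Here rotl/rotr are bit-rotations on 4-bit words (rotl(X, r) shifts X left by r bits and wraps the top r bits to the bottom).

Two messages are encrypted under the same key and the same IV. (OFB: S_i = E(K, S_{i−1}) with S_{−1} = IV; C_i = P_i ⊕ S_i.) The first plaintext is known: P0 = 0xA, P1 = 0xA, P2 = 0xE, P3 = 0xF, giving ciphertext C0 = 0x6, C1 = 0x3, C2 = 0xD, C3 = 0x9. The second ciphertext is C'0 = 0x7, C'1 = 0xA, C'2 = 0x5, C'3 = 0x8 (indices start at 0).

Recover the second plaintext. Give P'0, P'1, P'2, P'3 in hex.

In OFB with a reused IV, both messages share the same keystream S_i, so C_i ⊕ C'_i = P_i ⊕ P'_i and thus P'_i = P_i ⊕ C_i ⊕ C'_i.
P'0: 0xA ⊕ 0x6 ⊕ 0x7 = 0xB.
P'1: 0xA ⊕ 0x3 ⊕ 0xA = 0x3.
P'2: 0xE ⊕ 0xD ⊕ 0x5 = 0x6.
P'3: 0xF ⊕ 0x9 ⊕ 0x8 = 0xE.

P'0 = 0xB, P'1 = 0x3, P'2 = 0x6, P'3 = 0xE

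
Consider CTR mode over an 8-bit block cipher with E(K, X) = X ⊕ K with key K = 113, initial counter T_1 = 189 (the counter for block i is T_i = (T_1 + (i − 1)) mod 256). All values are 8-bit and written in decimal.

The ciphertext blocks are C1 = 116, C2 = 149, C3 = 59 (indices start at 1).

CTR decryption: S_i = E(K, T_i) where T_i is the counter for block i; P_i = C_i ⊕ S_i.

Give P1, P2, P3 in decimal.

P1: T = 189, S = E(K, T) = 204; 116 ⊕ 204 = 184.
P2: T = 190, S = E(K, T) = 207; 149 ⊕ 207 = 90.
P3: T = 191, S = E(K, T) = 206; 59 ⊕ 206 = 245.

P1 = 184, P2 = 90, P3 = 245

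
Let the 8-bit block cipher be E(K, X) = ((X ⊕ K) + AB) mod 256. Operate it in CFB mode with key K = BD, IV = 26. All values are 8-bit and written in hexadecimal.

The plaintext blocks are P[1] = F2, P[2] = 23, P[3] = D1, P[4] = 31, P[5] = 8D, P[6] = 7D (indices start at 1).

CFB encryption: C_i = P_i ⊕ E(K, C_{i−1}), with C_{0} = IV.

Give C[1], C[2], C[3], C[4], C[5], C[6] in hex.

C[1] = B4, C[2] = 97, C[3] = 04, C[4] = 55, C[5] = 1E, C[6] = 33

C[1]: E(K, 26) = 46; F2 ⊕ 46 = B4.
C[2]: E(K, B4) = B4; 23 ⊕ B4 = 97.
C[3]: E(K, 97) = D5; D1 ⊕ D5 = 04.
C[4]: E(K, 04) = 64; 31 ⊕ 64 = 55.
C[5]: E(K, 55) = 93; 8D ⊕ 93 = 1E.
C[6]: E(K, 1E) = 4E; 7D ⊕ 4E = 33.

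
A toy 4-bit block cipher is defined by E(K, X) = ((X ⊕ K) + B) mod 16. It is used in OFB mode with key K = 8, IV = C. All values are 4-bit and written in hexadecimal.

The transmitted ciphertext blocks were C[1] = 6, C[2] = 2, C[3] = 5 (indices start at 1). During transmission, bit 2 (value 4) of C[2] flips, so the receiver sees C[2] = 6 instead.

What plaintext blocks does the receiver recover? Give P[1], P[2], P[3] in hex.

P[1] = 9, P[2] = 4, P[3] = 0

OFB decryption: S_i = E(K, S_{i−1}) with S_{0} = IV; P_i = C_i ⊕ S_i.
Only C[2] changed, to 6. In OFB, a change in C_i flips the same bit in P_i only; the keystream is unaffected. Decrypting the received ciphertext:
P[1]: S = E(K, C) = F; 6 ⊕ F = 9.
P[2]: S = E(K, F) = 2; 6 ⊕ 2 = 4.
P[3]: S = E(K, 2) = 5; 5 ⊕ 5 = 0.
Blocks that differ from the original plaintext: P[2].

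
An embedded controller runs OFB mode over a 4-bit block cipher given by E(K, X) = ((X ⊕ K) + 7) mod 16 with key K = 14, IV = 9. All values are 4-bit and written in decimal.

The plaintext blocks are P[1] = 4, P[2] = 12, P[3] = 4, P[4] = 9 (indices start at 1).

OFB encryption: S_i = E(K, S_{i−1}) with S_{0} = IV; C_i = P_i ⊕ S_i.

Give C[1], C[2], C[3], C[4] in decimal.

C[1]: S = E(K, 9) = 14; 4 ⊕ 14 = 10.
C[2]: S = E(K, 14) = 7; 12 ⊕ 7 = 11.
C[3]: S = E(K, 7) = 0; 4 ⊕ 0 = 4.
C[4]: S = E(K, 0) = 5; 9 ⊕ 5 = 12.

C[1] = 10, C[2] = 11, C[3] = 4, C[4] = 12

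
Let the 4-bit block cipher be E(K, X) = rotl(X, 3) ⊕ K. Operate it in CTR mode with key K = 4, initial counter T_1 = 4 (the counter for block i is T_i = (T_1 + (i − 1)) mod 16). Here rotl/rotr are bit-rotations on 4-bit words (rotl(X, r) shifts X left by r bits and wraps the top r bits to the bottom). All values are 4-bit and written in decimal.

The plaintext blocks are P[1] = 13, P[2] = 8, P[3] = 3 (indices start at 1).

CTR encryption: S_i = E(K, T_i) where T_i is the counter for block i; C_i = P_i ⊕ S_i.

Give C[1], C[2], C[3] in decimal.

C[1]: T = 4, S = E(K, T) = 6; 13 ⊕ 6 = 11.
C[2]: T = 5, S = E(K, T) = 14; 8 ⊕ 14 = 6.
C[3]: T = 6, S = E(K, T) = 7; 3 ⊕ 7 = 4.

C[1] = 11, C[2] = 6, C[3] = 4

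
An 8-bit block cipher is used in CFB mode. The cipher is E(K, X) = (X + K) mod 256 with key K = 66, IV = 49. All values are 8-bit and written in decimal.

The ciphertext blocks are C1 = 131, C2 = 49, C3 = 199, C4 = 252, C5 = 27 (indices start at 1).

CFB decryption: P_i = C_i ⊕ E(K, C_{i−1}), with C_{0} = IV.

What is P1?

P1: E(K, 49) = 115; 131 ⊕ 115 = 240.

P1 = 240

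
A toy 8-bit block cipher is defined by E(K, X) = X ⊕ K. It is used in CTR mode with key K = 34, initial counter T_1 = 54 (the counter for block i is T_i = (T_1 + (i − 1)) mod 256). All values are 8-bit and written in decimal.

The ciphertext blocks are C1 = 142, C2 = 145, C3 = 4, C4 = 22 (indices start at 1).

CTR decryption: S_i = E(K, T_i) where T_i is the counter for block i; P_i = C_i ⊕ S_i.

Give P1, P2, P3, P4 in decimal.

P1 = 154, P2 = 132, P3 = 30, P4 = 13

P1: T = 54, S = E(K, T) = 20; 142 ⊕ 20 = 154.
P2: T = 55, S = E(K, T) = 21; 145 ⊕ 21 = 132.
P3: T = 56, S = E(K, T) = 26; 4 ⊕ 26 = 30.
P4: T = 57, S = E(K, T) = 27; 22 ⊕ 27 = 13.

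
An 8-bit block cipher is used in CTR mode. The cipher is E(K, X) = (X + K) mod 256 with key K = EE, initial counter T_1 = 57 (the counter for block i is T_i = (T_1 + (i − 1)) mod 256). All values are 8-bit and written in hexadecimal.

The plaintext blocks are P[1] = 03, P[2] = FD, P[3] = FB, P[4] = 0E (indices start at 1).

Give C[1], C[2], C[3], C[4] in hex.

C[1] = 46, C[2] = BB, C[3] = BC, C[4] = 46

CTR encryption: S_i = E(K, T_i) where T_i is the counter for block i; C_i = P_i ⊕ S_i.
C[1]: T = 57, S = E(K, T) = 45; 03 ⊕ 45 = 46.
C[2]: T = 58, S = E(K, T) = 46; FD ⊕ 46 = BB.
C[3]: T = 59, S = E(K, T) = 47; FB ⊕ 47 = BC.
C[4]: T = 5A, S = E(K, T) = 48; 0E ⊕ 48 = 46.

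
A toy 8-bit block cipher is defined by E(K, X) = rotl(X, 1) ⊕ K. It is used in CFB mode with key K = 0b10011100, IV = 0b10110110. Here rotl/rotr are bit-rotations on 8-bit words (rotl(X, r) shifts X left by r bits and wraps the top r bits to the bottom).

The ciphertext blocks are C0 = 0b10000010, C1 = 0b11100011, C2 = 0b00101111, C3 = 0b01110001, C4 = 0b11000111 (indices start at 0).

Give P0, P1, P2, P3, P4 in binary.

P0 = 0b01110011, P1 = 0b01111010, P2 = 0b01110100, P3 = 0b10110011, P4 = 0b10111001

CFB decryption: P_i = C_i ⊕ E(K, C_{i−1}), with C_{−1} = IV.
P0: E(K, 0b10110110) = 0b11110001; 0b10000010 ⊕ 0b11110001 = 0b01110011.
P1: E(K, 0b10000010) = 0b10011001; 0b11100011 ⊕ 0b10011001 = 0b01111010.
P2: E(K, 0b11100011) = 0b01011011; 0b00101111 ⊕ 0b01011011 = 0b01110100.
P3: E(K, 0b00101111) = 0b11000010; 0b01110001 ⊕ 0b11000010 = 0b10110011.
P4: E(K, 0b01110001) = 0b01111110; 0b11000111 ⊕ 0b01111110 = 0b10111001.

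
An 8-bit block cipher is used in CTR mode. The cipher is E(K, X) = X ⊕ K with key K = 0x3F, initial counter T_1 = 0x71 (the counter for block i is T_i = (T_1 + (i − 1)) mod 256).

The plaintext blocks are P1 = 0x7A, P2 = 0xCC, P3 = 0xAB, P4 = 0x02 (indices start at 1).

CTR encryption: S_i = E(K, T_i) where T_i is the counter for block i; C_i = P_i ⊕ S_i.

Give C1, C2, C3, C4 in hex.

C1: T = 0x71, S = E(K, T) = 0x4E; 0x7A ⊕ 0x4E = 0x34.
C2: T = 0x72, S = E(K, T) = 0x4D; 0xCC ⊕ 0x4D = 0x81.
C3: T = 0x73, S = E(K, T) = 0x4C; 0xAB ⊕ 0x4C = 0xE7.
C4: T = 0x74, S = E(K, T) = 0x4B; 0x02 ⊕ 0x4B = 0x49.

C1 = 0x34, C2 = 0x81, C3 = 0xE7, C4 = 0x49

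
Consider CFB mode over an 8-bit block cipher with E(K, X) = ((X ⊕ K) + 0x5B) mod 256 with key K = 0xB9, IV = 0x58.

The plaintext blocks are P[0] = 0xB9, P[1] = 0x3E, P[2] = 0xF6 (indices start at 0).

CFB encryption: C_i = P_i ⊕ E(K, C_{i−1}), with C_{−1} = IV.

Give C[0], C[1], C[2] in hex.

C[0]: E(K, 0x58) = 0x3C; 0xB9 ⊕ 0x3C = 0x85.
C[1]: E(K, 0x85) = 0x97; 0x3E ⊕ 0x97 = 0xA9.
C[2]: E(K, 0xA9) = 0x6B; 0xF6 ⊕ 0x6B = 0x9D.

C[0] = 0x85, C[1] = 0xA9, C[2] = 0x9D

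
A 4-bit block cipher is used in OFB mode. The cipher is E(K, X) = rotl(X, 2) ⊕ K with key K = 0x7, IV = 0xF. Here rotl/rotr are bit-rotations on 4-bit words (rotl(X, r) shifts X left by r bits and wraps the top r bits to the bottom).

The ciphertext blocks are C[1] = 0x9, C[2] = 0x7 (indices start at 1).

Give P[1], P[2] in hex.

OFB decryption: S_i = E(K, S_{i−1}) with S_{0} = IV; P_i = C_i ⊕ S_i.
P[1]: S = E(K, 0xF) = 0x8; 0x9 ⊕ 0x8 = 0x1.
P[2]: S = E(K, 0x8) = 0x5; 0x7 ⊕ 0x5 = 0x2.

P[1] = 0x1, P[2] = 0x2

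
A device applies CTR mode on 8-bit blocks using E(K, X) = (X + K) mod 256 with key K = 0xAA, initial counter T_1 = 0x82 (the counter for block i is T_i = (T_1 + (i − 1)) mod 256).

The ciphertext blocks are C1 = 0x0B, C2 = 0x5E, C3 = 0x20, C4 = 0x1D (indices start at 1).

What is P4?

P4 = 0x32

CTR decryption: S_i = E(K, T_i) where T_i is the counter for block i; P_i = C_i ⊕ S_i.
P4: T = 0x85, S = E(K, T) = 0x2F; 0x1D ⊕ 0x2F = 0x32.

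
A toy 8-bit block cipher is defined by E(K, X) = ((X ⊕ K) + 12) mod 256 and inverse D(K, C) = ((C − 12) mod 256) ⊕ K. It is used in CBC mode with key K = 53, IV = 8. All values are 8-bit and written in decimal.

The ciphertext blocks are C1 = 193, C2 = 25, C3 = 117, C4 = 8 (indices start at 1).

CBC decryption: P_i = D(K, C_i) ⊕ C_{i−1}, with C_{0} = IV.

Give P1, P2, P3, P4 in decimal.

P1: D(K, 193) = 128; 128 ⊕ 8 = 136.
P2: D(K, 25) = 56; 56 ⊕ 193 = 249.
P3: D(K, 117) = 92; 92 ⊕ 25 = 69.
P4: D(K, 8) = 201; 201 ⊕ 117 = 188.

P1 = 136, P2 = 249, P3 = 69, P4 = 188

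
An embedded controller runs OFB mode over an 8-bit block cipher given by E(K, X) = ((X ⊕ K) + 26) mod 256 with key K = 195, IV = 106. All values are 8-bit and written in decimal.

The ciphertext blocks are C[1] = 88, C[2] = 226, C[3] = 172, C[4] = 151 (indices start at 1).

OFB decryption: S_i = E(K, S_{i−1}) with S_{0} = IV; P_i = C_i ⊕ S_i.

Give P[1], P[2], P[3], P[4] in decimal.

P[1]: S = E(K, 106) = 195; 88 ⊕ 195 = 155.
P[2]: S = E(K, 195) = 26; 226 ⊕ 26 = 248.
P[3]: S = E(K, 26) = 243; 172 ⊕ 243 = 95.
P[4]: S = E(K, 243) = 74; 151 ⊕ 74 = 221.

P[1] = 155, P[2] = 248, P[3] = 95, P[4] = 221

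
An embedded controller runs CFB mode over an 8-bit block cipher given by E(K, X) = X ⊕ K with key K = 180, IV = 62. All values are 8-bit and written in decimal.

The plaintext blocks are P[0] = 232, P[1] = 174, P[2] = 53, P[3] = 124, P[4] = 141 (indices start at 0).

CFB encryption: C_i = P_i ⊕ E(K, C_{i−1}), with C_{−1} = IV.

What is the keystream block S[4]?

133

C[0]: E(K, 62) = 138; 232 ⊕ 138 = 98.
C[1]: E(K, 98) = 214; 174 ⊕ 214 = 120.
C[2]: E(K, 120) = 204; 53 ⊕ 204 = 249.
C[3]: E(K, 249) = 77; 124 ⊕ 77 = 49.
C[4]: E(K, 49) = 133; 141 ⊕ 133 = 8.
So S[4] = 133.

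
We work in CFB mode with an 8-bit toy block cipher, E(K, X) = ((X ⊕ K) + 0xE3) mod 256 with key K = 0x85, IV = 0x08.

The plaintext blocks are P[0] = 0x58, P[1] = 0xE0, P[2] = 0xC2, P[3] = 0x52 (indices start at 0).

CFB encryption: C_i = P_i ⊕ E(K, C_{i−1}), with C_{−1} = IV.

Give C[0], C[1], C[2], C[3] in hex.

C[0]: E(K, 0x08) = 0x70; 0x58 ⊕ 0x70 = 0x28.
C[1]: E(K, 0x28) = 0x90; 0xE0 ⊕ 0x90 = 0x70.
C[2]: E(K, 0x70) = 0xD8; 0xC2 ⊕ 0xD8 = 0x1A.
C[3]: E(K, 0x1A) = 0x82; 0x52 ⊕ 0x82 = 0xD0.

C[0] = 0x28, C[1] = 0x70, C[2] = 0x1A, C[3] = 0xD0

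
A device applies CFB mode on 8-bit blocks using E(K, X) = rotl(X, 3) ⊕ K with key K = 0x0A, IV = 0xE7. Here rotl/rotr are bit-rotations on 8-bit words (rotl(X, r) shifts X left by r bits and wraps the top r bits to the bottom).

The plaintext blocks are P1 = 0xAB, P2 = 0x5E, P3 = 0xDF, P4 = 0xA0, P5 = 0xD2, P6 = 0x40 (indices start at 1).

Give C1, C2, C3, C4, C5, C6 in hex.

C1 = 0x9E, C2 = 0xA0, C3 = 0xD0, C4 = 0x2C, C5 = 0xB9, C6 = 0x87

CFB encryption: C_i = P_i ⊕ E(K, C_{i−1}), with C_{0} = IV.
C1: E(K, 0xE7) = 0x35; 0xAB ⊕ 0x35 = 0x9E.
C2: E(K, 0x9E) = 0xFE; 0x5E ⊕ 0xFE = 0xA0.
C3: E(K, 0xA0) = 0x0F; 0xDF ⊕ 0x0F = 0xD0.
C4: E(K, 0xD0) = 0x8C; 0xA0 ⊕ 0x8C = 0x2C.
C5: E(K, 0x2C) = 0x6B; 0xD2 ⊕ 0x6B = 0xB9.
C6: E(K, 0xB9) = 0xC7; 0x40 ⊕ 0xC7 = 0x87.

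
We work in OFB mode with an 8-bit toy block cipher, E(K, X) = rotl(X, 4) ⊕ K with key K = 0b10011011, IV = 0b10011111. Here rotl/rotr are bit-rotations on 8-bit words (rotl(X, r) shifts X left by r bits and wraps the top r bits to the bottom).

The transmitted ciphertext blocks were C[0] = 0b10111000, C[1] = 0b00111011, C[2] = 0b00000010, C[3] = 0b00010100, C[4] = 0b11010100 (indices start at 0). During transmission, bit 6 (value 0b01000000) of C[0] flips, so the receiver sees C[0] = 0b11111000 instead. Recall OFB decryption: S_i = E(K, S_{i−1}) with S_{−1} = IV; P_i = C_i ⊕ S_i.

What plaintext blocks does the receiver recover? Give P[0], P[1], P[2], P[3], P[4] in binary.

P[0] = 0b10011010, P[1] = 0b10000110, P[2] = 0b01000010, P[3] = 0b10001011, P[4] = 0b10110110

Only C[0] changed, to 0b11111000. In OFB, a change in C_i flips the same bit in P_i only; the keystream is unaffected. Decrypting the received ciphertext:
P[0]: S = E(K, 0b10011111) = 0b01100010; 0b11111000 ⊕ 0b01100010 = 0b10011010.
P[1]: S = E(K, 0b01100010) = 0b10111101; 0b00111011 ⊕ 0b10111101 = 0b10000110.
P[2]: S = E(K, 0b10111101) = 0b01000000; 0b00000010 ⊕ 0b01000000 = 0b01000010.
P[3]: S = E(K, 0b01000000) = 0b10011111; 0b00010100 ⊕ 0b10011111 = 0b10001011.
P[4]: S = E(K, 0b10011111) = 0b01100010; 0b11010100 ⊕ 0b01100010 = 0b10110110.
Blocks that differ from the original plaintext: P[0].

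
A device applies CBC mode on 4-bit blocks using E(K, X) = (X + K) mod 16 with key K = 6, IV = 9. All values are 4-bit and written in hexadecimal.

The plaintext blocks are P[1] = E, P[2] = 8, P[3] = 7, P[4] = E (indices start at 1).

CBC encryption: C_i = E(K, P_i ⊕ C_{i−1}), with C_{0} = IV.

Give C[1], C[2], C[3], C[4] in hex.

C[1]: P[1] ⊕ 9 = 7; E(K, 7) = D.
C[2]: P[2] ⊕ D = 5; E(K, 5) = B.
C[3]: P[3] ⊕ B = C; E(K, C) = 2.
C[4]: P[4] ⊕ 2 = C; E(K, C) = 2.

C[1] = D, C[2] = B, C[3] = 2, C[4] = 2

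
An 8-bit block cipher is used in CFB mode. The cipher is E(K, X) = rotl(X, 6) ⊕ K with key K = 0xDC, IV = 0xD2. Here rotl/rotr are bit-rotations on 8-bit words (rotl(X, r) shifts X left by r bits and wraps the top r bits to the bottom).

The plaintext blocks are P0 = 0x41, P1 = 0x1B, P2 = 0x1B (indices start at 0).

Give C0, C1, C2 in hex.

C0 = 0x29, C1 = 0x8D, C2 = 0xA4

CFB encryption: C_i = P_i ⊕ E(K, C_{i−1}), with C_{−1} = IV.
C0: E(K, 0xD2) = 0x68; 0x41 ⊕ 0x68 = 0x29.
C1: E(K, 0x29) = 0x96; 0x1B ⊕ 0x96 = 0x8D.
C2: E(K, 0x8D) = 0xBF; 0x1B ⊕ 0xBF = 0xA4.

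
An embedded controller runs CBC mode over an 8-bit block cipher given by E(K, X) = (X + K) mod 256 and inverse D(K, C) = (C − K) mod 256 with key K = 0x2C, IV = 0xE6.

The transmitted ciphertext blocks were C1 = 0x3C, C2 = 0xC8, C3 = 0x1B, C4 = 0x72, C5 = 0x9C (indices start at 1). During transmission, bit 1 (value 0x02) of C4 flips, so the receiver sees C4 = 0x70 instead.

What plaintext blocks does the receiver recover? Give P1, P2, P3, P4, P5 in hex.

P1 = 0xF6, P2 = 0xA0, P3 = 0x27, P4 = 0x5F, P5 = 0x00

CBC decryption: P_i = D(K, C_i) ⊕ C_{i−1}, with C_{0} = IV.
Only C4 changed, to 0x70. In CBC, a change in C_i garbles P_i and flips the same bit in P_{i+1}. Decrypting the received ciphertext:
P1: D(K, 0x3C) = 0x10; 0x10 ⊕ 0xE6 = 0xF6.
P2: D(K, 0xC8) = 0x9C; 0x9C ⊕ 0x3C = 0xA0.
P3: D(K, 0x1B) = 0xEF; 0xEF ⊕ 0xC8 = 0x27.
P4: D(K, 0x70) = 0x44; 0x44 ⊕ 0x1B = 0x5F.
P5: D(K, 0x9C) = 0x70; 0x70 ⊕ 0x70 = 0x00.
Blocks that differ from the original plaintext: P4, P5.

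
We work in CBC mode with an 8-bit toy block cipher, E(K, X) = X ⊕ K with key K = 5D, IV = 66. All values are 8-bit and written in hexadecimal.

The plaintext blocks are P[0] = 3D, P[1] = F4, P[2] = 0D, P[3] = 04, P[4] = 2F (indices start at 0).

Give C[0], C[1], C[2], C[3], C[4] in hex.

C[0] = 06, C[1] = AF, C[2] = FF, C[3] = A6, C[4] = D4

CBC encryption: C_i = E(K, P_i ⊕ C_{i−1}), with C_{−1} = IV.
C[0]: P[0] ⊕ 66 = 5B; E(K, 5B) = 06.
C[1]: P[1] ⊕ 06 = F2; E(K, F2) = AF.
C[2]: P[2] ⊕ AF = A2; E(K, A2) = FF.
C[3]: P[3] ⊕ FF = FB; E(K, FB) = A6.
C[4]: P[4] ⊕ A6 = 89; E(K, 89) = D4.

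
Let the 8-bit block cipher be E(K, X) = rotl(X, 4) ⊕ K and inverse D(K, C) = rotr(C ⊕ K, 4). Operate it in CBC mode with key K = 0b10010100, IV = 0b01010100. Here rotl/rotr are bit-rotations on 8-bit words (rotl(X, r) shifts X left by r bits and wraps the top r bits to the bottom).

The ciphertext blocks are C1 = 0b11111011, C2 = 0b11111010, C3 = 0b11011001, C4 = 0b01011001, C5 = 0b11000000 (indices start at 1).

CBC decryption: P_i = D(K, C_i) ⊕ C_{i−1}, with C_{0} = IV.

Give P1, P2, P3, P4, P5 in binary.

P1 = 0b10100010, P2 = 0b00011101, P3 = 0b00101110, P4 = 0b00000101, P5 = 0b00011100

P1: D(K, 0b11111011) = 0b11110110; 0b11110110 ⊕ 0b01010100 = 0b10100010.
P2: D(K, 0b11111010) = 0b11100110; 0b11100110 ⊕ 0b11111011 = 0b00011101.
P3: D(K, 0b11011001) = 0b11010100; 0b11010100 ⊕ 0b11111010 = 0b00101110.
P4: D(K, 0b01011001) = 0b11011100; 0b11011100 ⊕ 0b11011001 = 0b00000101.
P5: D(K, 0b11000000) = 0b01000101; 0b01000101 ⊕ 0b01011001 = 0b00011100.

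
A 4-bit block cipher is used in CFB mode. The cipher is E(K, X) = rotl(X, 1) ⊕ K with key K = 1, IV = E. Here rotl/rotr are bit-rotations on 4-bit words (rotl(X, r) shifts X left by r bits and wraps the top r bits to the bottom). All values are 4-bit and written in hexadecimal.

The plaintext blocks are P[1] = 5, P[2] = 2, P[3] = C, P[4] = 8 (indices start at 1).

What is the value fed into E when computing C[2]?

CFB encryption: C_i = P_i ⊕ E(K, C_{i−1}), with C_{0} = IV.
C[1]: E(K, E) = C; 5 ⊕ C = 9.
C[2]: E(K, 9) = 2; 2 ⊕ 2 = 0.
So the input to E for block [2] is 9.

9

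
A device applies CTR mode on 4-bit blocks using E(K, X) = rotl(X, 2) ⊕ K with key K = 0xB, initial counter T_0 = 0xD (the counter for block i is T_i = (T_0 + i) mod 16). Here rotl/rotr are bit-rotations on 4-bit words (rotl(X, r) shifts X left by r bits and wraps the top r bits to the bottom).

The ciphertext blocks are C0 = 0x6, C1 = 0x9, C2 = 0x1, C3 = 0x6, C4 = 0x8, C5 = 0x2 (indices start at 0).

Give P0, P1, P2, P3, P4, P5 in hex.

CTR decryption: S_i = E(K, T_i) where T_i is the counter for block i; P_i = C_i ⊕ S_i.
P0: T = 0xD, S = E(K, T) = 0xC; 0x6 ⊕ 0xC = 0xA.
P1: T = 0xE, S = E(K, T) = 0x0; 0x9 ⊕ 0x0 = 0x9.
P2: T = 0xF, S = E(K, T) = 0x4; 0x1 ⊕ 0x4 = 0x5.
P3: T = 0x0, S = E(K, T) = 0xB; 0x6 ⊕ 0xB = 0xD.
P4: T = 0x1, S = E(K, T) = 0xF; 0x8 ⊕ 0xF = 0x7.
P5: T = 0x2, S = E(K, T) = 0x3; 0x2 ⊕ 0x3 = 0x1.

P0 = 0xA, P1 = 0x9, P2 = 0x5, P3 = 0xD, P4 = 0x7, P5 = 0x1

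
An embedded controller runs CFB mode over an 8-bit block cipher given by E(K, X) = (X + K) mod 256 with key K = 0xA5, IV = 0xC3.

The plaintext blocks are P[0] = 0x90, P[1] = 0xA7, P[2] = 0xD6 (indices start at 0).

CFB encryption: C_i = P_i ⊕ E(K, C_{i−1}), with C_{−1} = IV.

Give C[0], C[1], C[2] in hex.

C[0] = 0xF8, C[1] = 0x3A, C[2] = 0x09

C[0]: E(K, 0xC3) = 0x68; 0x90 ⊕ 0x68 = 0xF8.
C[1]: E(K, 0xF8) = 0x9D; 0xA7 ⊕ 0x9D = 0x3A.
C[2]: E(K, 0x3A) = 0xDF; 0xD6 ⊕ 0xDF = 0x09.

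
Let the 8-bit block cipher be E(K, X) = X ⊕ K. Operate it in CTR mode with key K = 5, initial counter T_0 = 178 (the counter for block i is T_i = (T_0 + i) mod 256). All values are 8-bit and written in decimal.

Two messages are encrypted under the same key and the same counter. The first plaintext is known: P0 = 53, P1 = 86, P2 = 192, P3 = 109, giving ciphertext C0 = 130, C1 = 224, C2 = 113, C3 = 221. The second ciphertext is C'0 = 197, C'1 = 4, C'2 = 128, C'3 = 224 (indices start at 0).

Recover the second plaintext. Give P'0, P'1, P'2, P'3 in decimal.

In CTR with a reused counter, both messages share the same keystream S_i, so C_i ⊕ C'_i = P_i ⊕ P'_i and thus P'_i = P_i ⊕ C_i ⊕ C'_i.
P'0: 53 ⊕ 130 ⊕ 197 = 114.
P'1: 86 ⊕ 224 ⊕ 4 = 178.
P'2: 192 ⊕ 113 ⊕ 128 = 49.
P'3: 109 ⊕ 221 ⊕ 224 = 80.

P'0 = 114, P'1 = 178, P'2 = 49, P'3 = 80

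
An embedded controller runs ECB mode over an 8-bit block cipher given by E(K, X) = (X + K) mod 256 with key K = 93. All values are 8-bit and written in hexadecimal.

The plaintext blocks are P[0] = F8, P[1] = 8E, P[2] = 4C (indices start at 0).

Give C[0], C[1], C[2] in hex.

ECB encryption: C_i = E(K, P_i).
C[0]: E(K, F8) = 8B.
C[1]: E(K, 8E) = 21.
C[2]: E(K, 4C) = DF.

C[0] = 8B, C[1] = 21, C[2] = DF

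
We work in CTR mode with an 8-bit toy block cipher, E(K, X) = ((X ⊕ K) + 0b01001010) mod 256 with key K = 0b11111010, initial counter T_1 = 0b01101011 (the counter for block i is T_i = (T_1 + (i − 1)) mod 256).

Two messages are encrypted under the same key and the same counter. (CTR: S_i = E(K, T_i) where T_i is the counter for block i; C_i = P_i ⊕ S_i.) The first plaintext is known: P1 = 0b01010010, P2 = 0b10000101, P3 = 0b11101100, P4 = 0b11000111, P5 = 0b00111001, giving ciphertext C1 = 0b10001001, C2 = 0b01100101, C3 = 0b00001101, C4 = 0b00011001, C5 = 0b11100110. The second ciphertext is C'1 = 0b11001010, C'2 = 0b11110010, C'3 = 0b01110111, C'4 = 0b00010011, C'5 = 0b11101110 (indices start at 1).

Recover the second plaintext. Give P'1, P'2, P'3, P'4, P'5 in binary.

P'1 = 0b00010001, P'2 = 0b00010010, P'3 = 0b10010110, P'4 = 0b11001101, P'5 = 0b00110001

In CTR with a reused counter, both messages share the same keystream S_i, so C_i ⊕ C'_i = P_i ⊕ P'_i and thus P'_i = P_i ⊕ C_i ⊕ C'_i.
P'1: 0b01010010 ⊕ 0b10001001 ⊕ 0b11001010 = 0b00010001.
P'2: 0b10000101 ⊕ 0b01100101 ⊕ 0b11110010 = 0b00010010.
P'3: 0b11101100 ⊕ 0b00001101 ⊕ 0b01110111 = 0b10010110.
P'4: 0b11000111 ⊕ 0b00011001 ⊕ 0b00010011 = 0b11001101.
P'5: 0b00111001 ⊕ 0b11100110 ⊕ 0b11101110 = 0b00110001.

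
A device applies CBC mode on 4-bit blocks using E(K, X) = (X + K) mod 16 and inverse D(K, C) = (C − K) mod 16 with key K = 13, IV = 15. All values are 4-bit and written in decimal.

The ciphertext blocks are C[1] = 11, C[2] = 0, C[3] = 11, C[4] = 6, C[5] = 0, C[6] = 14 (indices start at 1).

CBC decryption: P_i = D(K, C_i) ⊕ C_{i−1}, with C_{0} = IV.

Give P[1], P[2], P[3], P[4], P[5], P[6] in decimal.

P[1]: D(K, 11) = 14; 14 ⊕ 15 = 1.
P[2]: D(K, 0) = 3; 3 ⊕ 11 = 8.
P[3]: D(K, 11) = 14; 14 ⊕ 0 = 14.
P[4]: D(K, 6) = 9; 9 ⊕ 11 = 2.
P[5]: D(K, 0) = 3; 3 ⊕ 6 = 5.
P[6]: D(K, 14) = 1; 1 ⊕ 0 = 1.

P[1] = 1, P[2] = 8, P[3] = 14, P[4] = 2, P[5] = 5, P[6] = 1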